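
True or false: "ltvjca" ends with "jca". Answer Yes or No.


Input string: 'ltvjca'
Suffix to check: 'jca'
Last 3 characters of input: 'jca'
Match: True
Result: Yes


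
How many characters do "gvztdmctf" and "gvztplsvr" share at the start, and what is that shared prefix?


String 1: 'gvztdmctf'
String 2: 'gvztplsvr'
Compare position by position:
pos 0: 'g' vs 'g' match
pos 1: 'v' vs 'v' match
pos 2: 'z' vs 'z' match
pos 3: 't' vs 't' match
pos 4: 'd' vs 'p' differ -> stop
Longest common prefix: "gvzt" (length 4)


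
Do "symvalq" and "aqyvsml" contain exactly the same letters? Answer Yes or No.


String 1: 'symvalq' -> sorted: 'almqsvy'
String 2: 'aqyvsml' -> sorted: 'almqsvy'
Compare sorted forms: 'almqsvy' == 'almqsvy'
Anagram: Yes


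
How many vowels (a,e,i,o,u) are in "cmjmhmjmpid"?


Input string: 'cmjmhmjmpid'
Operation: count vowels (a, e, i, o, u)
Scan: s[0]='c', s[1]='m', s[2]='j', s[3]='m', s[4]='h', s[5]='m', s[6]='j', s[7]='m', s[8]='p', s[9]='i' (vowel), s[10]='d'
Vowels found: 1
Result: 1


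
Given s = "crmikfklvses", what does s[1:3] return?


Input string: 'crmikfklvses'
Operation: slice [1:3]
Extract characters: s[1]='r', s[2]='m'
Result: rm


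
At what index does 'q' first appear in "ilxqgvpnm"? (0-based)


Input string: 'ilxqgvpnm'
Target: 'q'
Scanning left to right: s[0]='i', s[1]='l', s[2]='x', s[3]='q'
First match at index: 3


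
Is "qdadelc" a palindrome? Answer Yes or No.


Input string: 'qdadelc'
Reversed: 'cledadq'
Compare pairs: s[0]='q' vs s[6]='c' (mismatch), s[1]='d' vs s[5]='l' (mismatch), s[2]='a' vs s[4]='e' (mismatch)
Palindrome: No


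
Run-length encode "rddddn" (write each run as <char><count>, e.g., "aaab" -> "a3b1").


Input: 'rddddn'
Operation: identify consecutive runs
Runs: 'r' -> r1, 'dddd' -> d4, 'n' -> n1
Encoded: r1d4n1


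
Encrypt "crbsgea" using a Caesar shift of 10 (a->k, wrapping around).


Input: 'crbsgea', shift = 10
Operation: for each letter, (position + 10) mod 26
Mapping: 'c'(2+10=12)->'m', 'r'(17+10=27, 27 mod 26=1)->'b', 'b'(1+10=11)->'l', 's'(18+10=28, 28 mod 26=2)->'c', 'g'(6+10=16)->'q', 'e'(4+10=14)->'o', 'a'(0+10=10)->'k'
Result: mblcqok


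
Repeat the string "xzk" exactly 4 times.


Input string: 'xzk'
Operation: repeat 4 times
Concatenation: 'xzk' + 'xzk' + 'xzk' + 'xzk'
Result: xzkxzkxzkxzk


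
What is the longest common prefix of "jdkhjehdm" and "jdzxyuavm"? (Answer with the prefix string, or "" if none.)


String 1: 'jdkhjehdm'
String 2: 'jdzxyuavm'
Compare position by position:
pos 0: 'j' vs 'j' match
pos 1: 'd' vs 'd' match
pos 2: 'k' vs 'z' differ -> stop
Longest common prefix: "jd" (length 2)


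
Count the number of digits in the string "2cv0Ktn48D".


Input string: '2cv0Ktn48D'
Operation: count digit characters (0-9)
Scan: '2'(digit), 'c', 'v', '0'(digit), 'K', 't', 'n', '4'(digit), '8'(digit), 'D'
Digits found: 4
Result: 4


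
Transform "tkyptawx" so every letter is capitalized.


Input string: 'tkyptawx'
Operation: convert each letter to uppercase
Mapping: 't'->'T', 'k'->'K', 'y'->'Y', 'p'->'P', 't'->'T', 'a'->'A', 'w'->'W', 'x'->'X'
Result: TKYPTAWX


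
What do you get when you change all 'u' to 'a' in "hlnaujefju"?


Input string: 'hlnaujefju'
Operation: replace 'u' with 'a'
Positions of 'u': 4, 9
After replacement: hlnaajefja


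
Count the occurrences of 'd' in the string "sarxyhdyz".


Input string: 'sarxyhdyz'
Target character: 'd'
Scan each position: s[6]='d'
Matches found at indices: 6
Total: 1


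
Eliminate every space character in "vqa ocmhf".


Input string: 'vqa ocmhf'
Operation: remove all spaces
Words: 'vqa', 'ocmhf'
Join without spaces: vqaocmhf


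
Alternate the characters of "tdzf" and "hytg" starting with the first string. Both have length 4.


String 1: 'tdzf'
String 2: 'hytg'
Operation: alternate characters
Pairs: 't'+'h', 'd'+'y', 'z'+'t', 'f'+'g'
Result: thdyztfg


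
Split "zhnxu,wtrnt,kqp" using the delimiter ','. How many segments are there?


Input string: 'zhnxu,wtrnt,kqp'
Delimiter: ','
Split result: 'zhnxu', 'wtrnt', 'kqp'
Number of parts: 3


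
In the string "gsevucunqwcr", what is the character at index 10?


Input string: 'gsevucunqwcr'
Operation: get character at index 10
Index mapping: s[0]='g', s[1]='s', s[2]='e', s[3]='v', s[4]='u', s[5]='c', s[6]='u', s[7]='n', s[8]='q', s[9]='w', s[10]='c'
Result: 'c'


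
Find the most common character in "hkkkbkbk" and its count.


Input: 'hkkkbkbk'
Operation: tally each character
Counts: 'b':2, 'h':1, 'k':5
Maximum: 'k' appears 5 times


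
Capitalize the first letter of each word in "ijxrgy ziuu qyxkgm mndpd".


Input string: 'ijxrgy ziuu qyxkgm mndpd'
Operation: capitalize first letter of each word
Word transformations: 'ijxrgy'->'Ijxrgy', 'ziuu'->'Ziuu', 'qyxkgm'->'Qyxkgm', 'mndpd'->'Mndpd'
Result: Ijxrgy Ziuu Qyxkgm Mndpd


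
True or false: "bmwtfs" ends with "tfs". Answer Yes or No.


Input string: 'bmwtfs'
Suffix to check: 'tfs'
Last 3 characters of input: 'tfs'
Match: True
Result: Yes


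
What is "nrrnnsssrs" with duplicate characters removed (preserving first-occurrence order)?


Input: 'nrrnnsssrs'
Operation: keep first occurrence of each character
Scan: s[0]='n' new -> keep; s[1]='r' new -> keep; s[2]='r' seen -> skip; s[3]='n' seen -> skip; s[4]='n' seen -> skip; s[5]='s' new -> keep; s[6]='s' seen -> skip; s[7]='s' seen -> skip; s[8]='r' seen -> skip; s[9]='s' seen -> skip
Result: nrs


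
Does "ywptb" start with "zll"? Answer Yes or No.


Input string: 'ywptb'
Prefix to check: 'zll'
First 3 characters of input: 'ywp'
Match: False
Result: No


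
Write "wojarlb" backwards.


Input string: 'wojarlb'
Operation: reverse character order
Original order: 'w' -> 'o' -> 'j' -> 'a' -> 'r' -> 'l' -> 'b'
Reversed order: 'b' -> 'l' -> 'r' -> 'a' -> 'j' -> 'o' -> 'w'
Result: blrajow


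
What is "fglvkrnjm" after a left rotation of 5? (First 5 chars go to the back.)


Input: 'fglvkrnjm', shift = 5
Operation: split at index 5 and swap parts
Front part s[0:5] = 'fglvk'
Back part s[5:] = 'rnjm'
Rotated = back + front = 'rnjm' + 'fglvk'
Result: rnjmfglvk


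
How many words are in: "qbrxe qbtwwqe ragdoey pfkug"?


Input string: 'qbrxe qbtwwqe ragdoey pfkug'
Operation: split by spaces
Words found: 'qbrxe', 'qbtwwqe', 'ragdoey', 'pfkug'
Word count: 4


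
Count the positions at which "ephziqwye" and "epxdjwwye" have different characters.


String 1: 'ephziqwye'
String 2: 'epxdjwwye'
Compare each position: pos 0: 'e'=='e', pos 1: 'p'=='p', pos 2: 'h'!='x', pos 3: 'z'!='d', pos 4: 'i'!='j', pos 5: 'q'!='w', pos 6: 'w'=='w', pos 7: 'y'=='y', pos 8: 'e'=='e'
Differing positions: 4
Hamming distance: 4


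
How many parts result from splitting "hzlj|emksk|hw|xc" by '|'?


Input string: 'hzlj|emksk|hw|xc'
Delimiter: '|'
Split result: 'hzlj', 'emksk', 'hw', 'xc'
Number of parts: 4


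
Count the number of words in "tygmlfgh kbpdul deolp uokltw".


Input string: 'tygmlfgh kbpdul deolp uokltw'
Operation: split by spaces
Words found: 'tygmlfgh', 'kbpdul', 'deolp', 'uokltw'
Word count: 4


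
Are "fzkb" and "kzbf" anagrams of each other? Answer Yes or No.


String 1: 'fzkb' -> sorted: 'bfkz'
String 2: 'kzbf' -> sorted: 'bfkz'
Compare sorted forms: 'bfkz' == 'bfkz'
Anagram: Yes


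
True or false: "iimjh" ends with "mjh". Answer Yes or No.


Input string: 'iimjh'
Suffix to check: 'mjh'
Last 3 characters of input: 'mjh'
Match: True
Result: Yes


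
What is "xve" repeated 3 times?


Input string: 'xve'
Operation: repeat 3 times
Concatenation: 'xve' + 'xve' + 'xve'
Result: xvexvexve


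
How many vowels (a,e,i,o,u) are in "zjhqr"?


Input string: 'zjhqr'
Operation: count vowels (a, e, i, o, u)
Scan: s[0]='z', s[1]='j', s[2]='h', s[3]='q', s[4]='r'
Vowels found: 0
Result: 0


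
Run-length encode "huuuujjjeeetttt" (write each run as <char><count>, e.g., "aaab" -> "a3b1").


Input: 'huuuujjjeeetttt'
Operation: identify consecutive runs
Runs: 'h' -> h1, 'uuuu' -> u4, 'jjj' -> j3, 'eee' -> e3, 'tttt' -> t4
Encoded: h1u4j3e3t4


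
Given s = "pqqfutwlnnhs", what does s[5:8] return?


Input string: 'pqqfutwlnnhs'
Operation: slice [5:8]
Extract characters: s[5]='t', s[6]='w', s[7]='l'
Result: twl


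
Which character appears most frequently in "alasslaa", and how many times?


Input: 'alasslaa'
Operation: tally each character
Counts: 'a':4, 'l':2, 's':2
Maximum: 'a' appears 4 times


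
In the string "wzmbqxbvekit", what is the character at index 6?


Input string: 'wzmbqxbvekit'
Operation: get character at index 6
Index mapping: s[0]='w', s[1]='z', s[2]='m', s[3]='b', s[4]='q', s[5]='x', s[6]='b'
Result: 'b'


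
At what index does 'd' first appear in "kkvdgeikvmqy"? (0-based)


Input string: 'kkvdgeikvmqy'
Target: 'd'
Scanning left to right: s[0]='k', s[1]='k', s[2]='v', s[3]='d'
First match at index: 3


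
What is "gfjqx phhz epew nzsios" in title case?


Input string: 'gfjqx phhz epew nzsios'
Operation: capitalize first letter of each word
Word transformations: 'gfjqx'->'Gfjqx', 'phhz'->'Phhz', 'epew'->'Epew', 'nzsios'->'Nzsios'
Result: Gfjqx Phhz Epew Nzsios


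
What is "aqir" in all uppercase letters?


Input string: 'aqir'
Operation: convert each letter to uppercase
Mapping: 'a'->'A', 'q'->'Q', 'i'->'I', 'r'->'R'
Result: AQIR


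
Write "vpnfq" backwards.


Input string: 'vpnfq'
Operation: reverse character order
Original order: 'v' -> 'p' -> 'n' -> 'f' -> 'q'
Reversed order: 'q' -> 'f' -> 'n' -> 'p' -> 'v'
Result: qfnpv


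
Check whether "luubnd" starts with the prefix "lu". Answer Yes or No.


Input string: 'luubnd'
Prefix to check: 'lu'
First 2 characters of input: 'lu'
Match: True
Result: Yes


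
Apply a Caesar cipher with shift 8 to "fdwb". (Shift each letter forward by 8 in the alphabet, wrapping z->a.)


Input: 'fdwb', shift = 8
Operation: for each letter, (position + 8) mod 26
Mapping: 'f'(5+8=13)->'n', 'd'(3+8=11)->'l', 'w'(22+8=30, 30 mod 26=4)->'e', 'b'(1+8=9)->'j'
Result: nlej


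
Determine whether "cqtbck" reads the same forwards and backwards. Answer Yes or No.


Input string: 'cqtbck'
Reversed: 'kcbtqc'
Compare pairs: s[0]='c' vs s[5]='k' (mismatch), s[1]='q' vs s[4]='c' (mismatch), s[2]='t' vs s[3]='b' (mismatch)
Palindrome: No


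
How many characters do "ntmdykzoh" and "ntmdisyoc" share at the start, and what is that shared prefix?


String 1: 'ntmdykzoh'
String 2: 'ntmdisyoc'
Compare position by position:
pos 0: 'n' vs 'n' match
pos 1: 't' vs 't' match
pos 2: 'm' vs 'm' match
pos 3: 'd' vs 'd' match
pos 4: 'y' vs 'i' differ -> stop
Longest common prefix: "ntmd" (length 4)


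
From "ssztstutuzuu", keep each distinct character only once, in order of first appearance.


Input: 'ssztstutuzuu'
Operation: keep first occurrence of each character
Scan: s[0]='s' new -> keep; s[1]='s' seen -> skip; s[2]='z' new -> keep; s[3]='t' new -> keep; s[4]='s' seen -> skip; s[5]='t' seen -> skip; s[6]='u' new -> keep; s[7]='t' seen -> skip; s[8]='u' seen -> skip; s[9]='z' seen -> skip; s[10]='u' seen -> skip; s[11]='u' seen -> skip
Result: sztu


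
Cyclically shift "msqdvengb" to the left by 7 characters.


Input: 'msqdvengb', shift = 7
Operation: split at index 7 and swap parts
Front part s[0:7] = 'msqdven'
Back part s[7:] = 'gb'
Rotated = back + front = 'gb' + 'msqdven'
Result: gbmsqdven


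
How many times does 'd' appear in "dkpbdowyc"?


Input string: 'dkpbdowyc'
Target character: 'd'
Scan each position: s[0]='d', s[4]='d'
Matches found at indices: 0, 4
Total: 2


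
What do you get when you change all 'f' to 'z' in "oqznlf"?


Input string: 'oqznlf'
Operation: replace 'f' with 'z'
Positions of 'f': 5
After replacement: oqznlz


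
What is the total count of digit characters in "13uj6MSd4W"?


Input string: '13uj6MSd4W'
Operation: count digit characters (0-9)
Scan: '1'(digit), '3'(digit), 'u', 'j', '6'(digit), 'M', 'S', 'd', '4'(digit), 'W'
Digits found: 4
Result: 4


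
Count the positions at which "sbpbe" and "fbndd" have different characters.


String 1: 'sbpbe'
String 2: 'fbndd'
Compare each position: pos 0: 's'!='f', pos 1: 'b'=='b', pos 2: 'p'!='n', pos 3: 'b'!='d', pos 4: 'e'!='d'
Differing positions: 4
Hamming distance: 4


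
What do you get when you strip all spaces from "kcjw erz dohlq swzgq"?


Input string: 'kcjw erz dohlq swzgq'
Operation: remove all spaces
Words: 'kcjw', 'erz', 'dohlq', 'swzgq'
Join without spaces: kcjwerzdohlqswzgq


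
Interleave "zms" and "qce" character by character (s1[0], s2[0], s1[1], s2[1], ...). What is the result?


String 1: 'zms'
String 2: 'qce'
Operation: alternate characters
Pairs: 'z'+'q', 'm'+'c', 's'+'e'
Result: zqmcse


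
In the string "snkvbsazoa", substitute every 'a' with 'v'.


Input string: 'snkvbsazoa'
Operation: replace 'a' with 'v'
Positions of 'a': 6, 9
After replacement: snkvbsvzov


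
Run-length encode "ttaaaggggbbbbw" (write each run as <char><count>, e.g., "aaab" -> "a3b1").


Input: 'ttaaaggggbbbbw'
Operation: identify consecutive runs
Runs: 'tt' -> t2, 'aaa' -> a3, 'gggg' -> g4, 'bbbb' -> b4, 'w' -> w1
Encoded: t2a3g4b4w1


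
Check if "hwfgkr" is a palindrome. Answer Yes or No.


Input string: 'hwfgkr'
Reversed: 'rkgfwh'
Compare pairs: s[0]='h' vs s[5]='r' (mismatch), s[1]='w' vs s[4]='k' (mismatch), s[2]='f' vs s[3]='g' (mismatch)
Palindrome: No


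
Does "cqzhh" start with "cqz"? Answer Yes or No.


Input string: 'cqzhh'
Prefix to check: 'cqz'
First 3 characters of input: 'cqz'
Match: True
Result: Yes


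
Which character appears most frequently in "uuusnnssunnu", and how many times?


Input: 'uuusnnssunnu'
Operation: tally each character
Counts: 'n':4, 's':3, 'u':5
Maximum: 'u' appears 5 times


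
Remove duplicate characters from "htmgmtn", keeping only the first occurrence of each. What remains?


Input: 'htmgmtn'
Operation: keep first occurrence of each character
Scan: s[0]='h' new -> keep; s[1]='t' new -> keep; s[2]='m' new -> keep; s[3]='g' new -> keep; s[4]='m' seen -> skip; s[5]='t' seen -> skip; s[6]='n' new -> keep
Result: htmgn


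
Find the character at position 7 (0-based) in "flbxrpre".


Input string: 'flbxrpre'
Operation: get character at index 7
Index mapping: s[0]='f', s[1]='l', s[2]='b', s[3]='x', s[4]='r', s[5]='p', s[6]='r', s[7]='e'
Result: 'e'


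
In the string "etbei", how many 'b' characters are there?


Input string: 'etbei'
Target character: 'b'
Scan each position: s[2]='b'
Matches found at indices: 2
Total: 1


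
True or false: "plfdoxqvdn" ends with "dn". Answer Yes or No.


Input string: 'plfdoxqvdn'
Suffix to check: 'dn'
Last 2 characters of input: 'dn'
Match: True
Result: Yes


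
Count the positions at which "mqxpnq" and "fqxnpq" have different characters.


String 1: 'mqxpnq'
String 2: 'fqxnpq'
Compare each position: pos 0: 'm'!='f', pos 1: 'q'=='q', pos 2: 'x'=='x', pos 3: 'p'!='n', pos 4: 'n'!='p', pos 5: 'q'=='q'
Differing positions: 3
Hamming distance: 3


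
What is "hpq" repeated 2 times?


Input string: 'hpq'
Operation: repeat 2 times
Concatenation: 'hpq' + 'hpq'
Result: hpqhpq


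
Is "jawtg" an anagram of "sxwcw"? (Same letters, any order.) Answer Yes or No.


String 1: 'sxwcw' -> sorted: 'cswwx'
String 2: 'jawtg' -> sorted: 'agjtw'
Compare sorted forms: 'cswwx' != 'agjtw'
Anagram: No


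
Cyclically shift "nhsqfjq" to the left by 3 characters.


Input: 'nhsqfjq', shift = 3
Operation: split at index 3 and swap parts
Front part s[0:3] = 'nhs'
Back part s[3:] = 'qfjq'
Rotated = back + front = 'qfjq' + 'nhs'
Result: qfjqnhs


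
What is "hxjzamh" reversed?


Input string: 'hxjzamh'
Operation: reverse character order
Original order: 'h' -> 'x' -> 'j' -> 'z' -> 'a' -> 'm' -> 'h'
Reversed order: 'h' -> 'm' -> 'a' -> 'z' -> 'j' -> 'x' -> 'h'
Result: hmazjxh


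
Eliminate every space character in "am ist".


Input string: 'am ist'
Operation: remove all spaces
Words: 'am', 'ist'
Join without spaces: amist


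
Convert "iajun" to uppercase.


Input string: 'iajun'
Operation: convert each letter to uppercase
Mapping: 'i'->'I', 'a'->'A', 'j'->'J', 'u'->'U', 'n'->'N'
Result: IAJUN


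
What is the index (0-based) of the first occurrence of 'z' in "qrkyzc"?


Input string: 'qrkyzc'
Target: 'z'
Scanning left to right: s[0]='q', s[1]='r', s[2]='k', s[3]='y', s[4]='z'
First match at index: 4


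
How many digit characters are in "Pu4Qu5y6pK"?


Input string: 'Pu4Qu5y6pK'
Operation: count digit characters (0-9)
Scan: 'P', 'u', '4'(digit), 'Q', 'u', '5'(digit), 'y', '6'(digit), 'p', 'K'
Digits found: 3
Result: 3


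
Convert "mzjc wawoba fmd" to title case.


Input string: 'mzjc wawoba fmd'
Operation: capitalize first letter of each word
Word transformations: 'mzjc'->'Mzjc', 'wawoba'->'Wawoba', 'fmd'->'Fmd'
Result: Mzjc Wawoba Fmd


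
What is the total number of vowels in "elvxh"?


Input string: 'elvxh'
Operation: count vowels (a, e, i, o, u)
Scan: s[0]='e' (vowel), s[1]='l', s[2]='v', s[3]='x', s[4]='h'
Vowels found: 1
Result: 1


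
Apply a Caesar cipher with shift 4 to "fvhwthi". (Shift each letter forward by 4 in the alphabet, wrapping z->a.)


Input: 'fvhwthi', shift = 4
Operation: for each letter, (position + 4) mod 26
Mapping: 'f'(5+4=9)->'j', 'v'(21+4=25)->'z', 'h'(7+4=11)->'l', 'w'(22+4=26, 26 mod 26=0)->'a', 't'(19+4=23)->'x', 'h'(7+4=11)->'l', 'i'(8+4=12)->'m'
Result: jzlaxlm


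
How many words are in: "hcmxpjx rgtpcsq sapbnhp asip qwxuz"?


Input string: 'hcmxpjx rgtpcsq sapbnhp asip qwxuz'
Operation: split by spaces
Words found: 'hcmxpjx', 'rgtpcsq', 'sapbnhp', 'asip', 'qwxuz'
Word count: 5


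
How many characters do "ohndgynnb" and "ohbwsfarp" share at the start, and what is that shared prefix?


String 1: 'ohndgynnb'
String 2: 'ohbwsfarp'
Compare position by position:
pos 0: 'o' vs 'o' match
pos 1: 'h' vs 'h' match
pos 2: 'n' vs 'b' differ -> stop
Longest common prefix: "oh" (length 2)


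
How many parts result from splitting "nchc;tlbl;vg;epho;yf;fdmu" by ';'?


Input string: 'nchc;tlbl;vg;epho;yf;fdmu'
Delimiter: ';'
Split result: 'nchc', 'tlbl', 'vg', 'epho', 'yf', 'fdmu'
Number of parts: 6


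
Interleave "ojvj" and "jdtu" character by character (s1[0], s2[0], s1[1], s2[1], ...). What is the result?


String 1: 'ojvj'
String 2: 'jdtu'
Operation: alternate characters
Pairs: 'o'+'j', 'j'+'d', 'v'+'t', 'j'+'u'
Result: ojjdvtju


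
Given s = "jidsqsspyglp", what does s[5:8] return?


Input string: 'jidsqsspyglp'
Operation: slice [5:8]
Extract characters: s[5]='s', s[6]='s', s[7]='p'
Result: ssp


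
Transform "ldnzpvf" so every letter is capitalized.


Input string: 'ldnzpvf'
Operation: convert each letter to uppercase
Mapping: 'l'->'L', 'd'->'D', 'n'->'N', 'z'->'Z', 'p'->'P', 'v'->'V', 'f'->'F'
Result: LDNZPVF


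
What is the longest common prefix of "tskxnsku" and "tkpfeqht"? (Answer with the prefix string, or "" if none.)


String 1: 'tskxnsku'
String 2: 'tkpfeqht'
Compare position by position:
pos 0: 't' vs 't' match
pos 1: 's' vs 'k' differ -> stop
Longest common prefix: "t" (length 1)


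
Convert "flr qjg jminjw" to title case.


Input string: 'flr qjg jminjw'
Operation: capitalize first letter of each word
Word transformations: 'flr'->'Flr', 'qjg'->'Qjg', 'jminjw'->'Jminjw'
Result: Flr Qjg Jminjw


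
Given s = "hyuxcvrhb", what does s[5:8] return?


Input string: 'hyuxcvrhb'
Operation: slice [5:8]
Extract characters: s[5]='v', s[6]='r', s[7]='h'
Result: vrh


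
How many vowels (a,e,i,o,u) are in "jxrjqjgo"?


Input string: 'jxrjqjgo'
Operation: count vowels (a, e, i, o, u)
Scan: s[0]='j', s[1]='x', s[2]='r', s[3]='j', s[4]='q', s[5]='j', s[6]='g', s[7]='o' (vowel)
Vowels found: 1
Result: 1


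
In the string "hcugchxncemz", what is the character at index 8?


Input string: 'hcugchxncemz'
Operation: get character at index 8
Index mapping: s[0]='h', s[1]='c', s[2]='u', s[3]='g', s[4]='c', s[5]='h', s[6]='x', s[7]='n', s[8]='c'
Result: 'c'


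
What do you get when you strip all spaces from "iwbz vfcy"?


Input string: 'iwbz vfcy'
Operation: remove all spaces
Words: 'iwbz', 'vfcy'
Join without spaces: iwbzvfcy


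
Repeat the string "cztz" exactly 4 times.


Input string: 'cztz'
Operation: repeat 4 times
Concatenation: 'cztz' + 'cztz' + 'cztz' + 'cztz'
Result: cztzcztzcztzcztz


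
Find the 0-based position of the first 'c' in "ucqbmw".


Input string: 'ucqbmw'
Target: 'c'
Scanning left to right: s[0]='u', s[1]='c'
First match at index: 1


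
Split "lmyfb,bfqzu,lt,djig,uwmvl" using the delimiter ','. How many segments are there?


Input string: 'lmyfb,bfqzu,lt,djig,uwmvl'
Delimiter: ','
Split result: 'lmyfb', 'bfqzu', 'lt', 'djig', 'uwmvl'
Number of parts: 5


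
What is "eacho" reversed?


Input string: 'eacho'
Operation: reverse character order
Original order: 'e' -> 'a' -> 'c' -> 'h' -> 'o'
Reversed order: 'o' -> 'h' -> 'c' -> 'a' -> 'e'
Result: ohcae


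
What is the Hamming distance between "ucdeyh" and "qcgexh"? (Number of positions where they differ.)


String 1: 'ucdeyh'
String 2: 'qcgexh'
Compare each position: pos 0: 'u'!='q', pos 1: 'c'=='c', pos 2: 'd'!='g', pos 3: 'e'=='e', pos 4: 'y'!='x', pos 5: 'h'=='h'
Differing positions: 3
Hamming distance: 3


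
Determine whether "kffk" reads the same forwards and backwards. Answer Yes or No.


Input string: 'kffk'
Reversed: 'kffk'
Compare pairs: s[0]='k' vs s[3]='k' (match), s[1]='f' vs s[2]='f' (match)
Palindrome: Yes


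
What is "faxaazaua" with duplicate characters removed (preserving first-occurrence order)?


Input: 'faxaazaua'
Operation: keep first occurrence of each character
Scan: s[0]='f' new -> keep; s[1]='a' new -> keep; s[2]='x' new -> keep; s[3]='a' seen -> skip; s[4]='a' seen -> skip; s[5]='z' new -> keep; s[6]='a' seen -> skip; s[7]='u' new -> keep; s[8]='a' seen -> skip
Result: faxzu


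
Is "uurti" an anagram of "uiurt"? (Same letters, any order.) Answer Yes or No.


String 1: 'uiurt' -> sorted: 'irtuu'
String 2: 'uurti' -> sorted: 'irtuu'
Compare sorted forms: 'irtuu' == 'irtuu'
Anagram: Yes


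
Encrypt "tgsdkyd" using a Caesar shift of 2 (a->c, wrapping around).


Input: 'tgsdkyd', shift = 2
Operation: for each letter, (position + 2) mod 26
Mapping: 't'(19+2=21)->'v', 'g'(6+2=8)->'i', 's'(18+2=20)->'u', 'd'(3+2=5)->'f', 'k'(10+2=12)->'m', 'y'(24+2=26, 26 mod 26=0)->'a', 'd'(3+2=5)->'f'
Result: viufmaf


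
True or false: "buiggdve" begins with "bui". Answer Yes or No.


Input string: 'buiggdve'
Prefix to check: 'bui'
First 3 characters of input: 'bui'
Match: True
Result: Yes


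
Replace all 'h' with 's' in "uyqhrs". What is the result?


Input string: 'uyqhrs'
Operation: replace 'h' with 's'
Positions of 'h': 3
After replacement: uyqsrs


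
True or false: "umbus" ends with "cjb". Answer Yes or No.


Input string: 'umbus'
Suffix to check: 'cjb'
Last 3 characters of input: 'bus'
Match: False
Result: No


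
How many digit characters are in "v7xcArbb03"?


Input string: 'v7xcArbb03'
Operation: count digit characters (0-9)
Scan: 'v', '7'(digit), 'x', 'c', 'A', 'r', 'b', 'b', '0'(digit), '3'(digit)
Digits found: 3
Result: 3


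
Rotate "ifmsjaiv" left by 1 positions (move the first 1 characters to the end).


Input: 'ifmsjaiv', shift = 1
Operation: split at index 1 and swap parts
Front part s[0:1] = 'i'
Back part s[1:] = 'fmsjaiv'
Rotated = back + front = 'fmsjaiv' + 'i'
Result: fmsjaivi


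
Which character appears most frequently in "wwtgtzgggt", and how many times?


Input: 'wwtgtzgggt'
Operation: tally each character
Counts: 'g':4, 't':3, 'w':2, 'z':1
Maximum: 'g' appears 4 times


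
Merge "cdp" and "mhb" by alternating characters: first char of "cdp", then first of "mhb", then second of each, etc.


String 1: 'cdp'
String 2: 'mhb'
Operation: alternate characters
Pairs: 'c'+'m', 'd'+'h', 'p'+'b'
Result: cmdhpb


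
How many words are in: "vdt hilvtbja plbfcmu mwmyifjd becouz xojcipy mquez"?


Input string: 'vdt hilvtbja plbfcmu mwmyifjd becouz xojcipy mquez'
Operation: split by spaces
Words found: 'vdt', 'hilvtbja', 'plbfcmu', 'mwmyifjd', 'becouz', 'xojcipy', 'mquez'
Word count: 7


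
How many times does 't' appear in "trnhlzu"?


Input string: 'trnhlzu'
Target character: 't'
Scan each position: s[0]='t'
Matches found at indices: 0
Total: 1


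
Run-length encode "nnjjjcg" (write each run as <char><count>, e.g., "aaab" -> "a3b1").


Input: 'nnjjjcg'
Operation: identify consecutive runs
Runs: 'nn' -> n2, 'jjj' -> j3, 'c' -> c1, 'g' -> g1
Encoded: n2j3c1g1


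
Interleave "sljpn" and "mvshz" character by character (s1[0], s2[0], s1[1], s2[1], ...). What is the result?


String 1: 'sljpn'
String 2: 'mvshz'
Operation: alternate characters
Pairs: 's'+'m', 'l'+'v', 'j'+'s', 'p'+'h', 'n'+'z'
Result: smlvjsphnz


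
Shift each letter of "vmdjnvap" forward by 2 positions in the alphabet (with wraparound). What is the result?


Input: 'vmdjnvap', shift = 2
Operation: for each letter, (position + 2) mod 26
Mapping: 'v'(21+2=23)->'x', 'm'(12+2=14)->'o', 'd'(3+2=5)->'f', 'j'(9+2=11)->'l', 'n'(13+2=15)->'p', 'v'(21+2=23)->'x', 'a'(0+2=2)->'c', 'p'(15+2=17)->'r'
Result: xoflpxcr


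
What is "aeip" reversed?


Input string: 'aeip'
Operation: reverse character order
Original order: 'a' -> 'e' -> 'i' -> 'p'
Reversed order: 'p' -> 'i' -> 'e' -> 'a'
Result: piea


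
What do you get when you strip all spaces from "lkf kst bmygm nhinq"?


Input string: 'lkf kst bmygm nhinq'
Operation: remove all spaces
Words: 'lkf', 'kst', 'bmygm', 'nhinq'
Join without spaces: lkfkstbmygmnhinq


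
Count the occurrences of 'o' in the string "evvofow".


Input string: 'evvofow'
Target character: 'o'
Scan each position: s[3]='o', s[5]='o'
Matches found at indices: 3, 5
Total: 2


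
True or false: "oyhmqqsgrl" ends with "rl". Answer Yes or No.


Input string: 'oyhmqqsgrl'
Suffix to check: 'rl'
Last 2 characters of input: 'rl'
Match: True
Result: Yes


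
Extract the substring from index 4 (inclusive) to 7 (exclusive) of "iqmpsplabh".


Input string: 'iqmpsplabh'
Operation: slice [4:7]
Extract characters: s[4]='s', s[5]='p', s[6]='l'
Result: spl


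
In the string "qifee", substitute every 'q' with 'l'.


Input string: 'qifee'
Operation: replace 'q' with 'l'
Positions of 'q': 0
After replacement: lifee


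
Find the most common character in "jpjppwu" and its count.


Input: 'jpjppwu'
Operation: tally each character
Counts: 'j':2, 'p':3, 'u':1, 'w':1
Maximum: 'p' appears 3 times


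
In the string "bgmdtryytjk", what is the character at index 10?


Input string: 'bgmdtryytjk'
Operation: get character at index 10
Index mapping: s[0]='b', s[1]='g', s[2]='m', s[3]='d', s[4]='t', s[5]='r', s[6]='y', s[7]='y', s[8]='t', s[9]='j', s[10]='k'
Result: 'k'


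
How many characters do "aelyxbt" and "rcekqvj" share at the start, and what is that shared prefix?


String 1: 'aelyxbt'
String 2: 'rcekqvj'
Compare position by position:
pos 0: 'a' vs 'r' differ -> stop
Longest common prefix: "" (length 0)


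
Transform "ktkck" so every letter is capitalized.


Input string: 'ktkck'
Operation: convert each letter to uppercase
Mapping: 'k'->'K', 't'->'T', 'k'->'K', 'c'->'C', 'k'->'K'
Result: KTKCK


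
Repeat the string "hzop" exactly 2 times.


Input string: 'hzop'
Operation: repeat 2 times
Concatenation: 'hzop' + 'hzop'
Result: hzophzop


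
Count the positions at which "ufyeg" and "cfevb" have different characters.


String 1: 'ufyeg'
String 2: 'cfevb'
Compare each position: pos 0: 'u'!='c', pos 1: 'f'=='f', pos 2: 'y'!='e', pos 3: 'e'!='v', pos 4: 'g'!='b'
Differing positions: 4
Hamming distance: 4


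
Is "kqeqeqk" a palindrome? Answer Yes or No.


Input string: 'kqeqeqk'
Reversed: 'kqeqeqk'
Compare pairs: s[0]='k' vs s[6]='k' (match), s[1]='q' vs s[5]='q' (match), s[2]='e' vs s[4]='e' (match)
Palindrome: Yes


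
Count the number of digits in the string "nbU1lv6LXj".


Input string: 'nbU1lv6LXj'
Operation: count digit characters (0-9)
Scan: 'n', 'b', 'U', '1'(digit), 'l', 'v', '6'(digit), 'L', 'X', 'j'
Digits found: 2
Result: 2


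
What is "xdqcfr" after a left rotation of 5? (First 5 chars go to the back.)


Input: 'xdqcfr', shift = 5
Operation: split at index 5 and swap parts
Front part s[0:5] = 'xdqcf'
Back part s[5:] = 'r'
Rotated = back + front = 'r' + 'xdqcf'
Result: rxdqcf


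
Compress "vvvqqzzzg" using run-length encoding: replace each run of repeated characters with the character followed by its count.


Input: 'vvvqqzzzg'
Operation: identify consecutive runs
Runs: 'vvv' -> v3, 'qq' -> q2, 'zzz' -> z3, 'g' -> g1
Encoded: v3q2z3g1


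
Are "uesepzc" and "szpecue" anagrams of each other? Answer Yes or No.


String 1: 'uesepzc' -> sorted: 'ceepsuz'
String 2: 'szpecue' -> sorted: 'ceepsuz'
Compare sorted forms: 'ceepsuz' == 'ceepsuz'
Anagram: Yes


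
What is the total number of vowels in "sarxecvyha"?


Input string: 'sarxecvyha'
Operation: count vowels (a, e, i, o, u)
Scan: s[0]='s', s[1]='a' (vowel), s[2]='r', s[3]='x', s[4]='e' (vowel), s[5]='c', s[6]='v', s[7]='y', s[8]='h', s[9]='a' (vowel)
Vowels found: 3
Result: 3


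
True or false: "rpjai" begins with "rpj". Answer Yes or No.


Input string: 'rpjai'
Prefix to check: 'rpj'
First 3 characters of input: 'rpj'
Match: True
Result: Yes


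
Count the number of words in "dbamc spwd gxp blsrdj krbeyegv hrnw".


Input string: 'dbamc spwd gxp blsrdj krbeyegv hrnw'
Operation: split by spaces
Words found: 'dbamc', 'spwd', 'gxp', 'blsrdj', 'krbeyegv', 'hrnw'
Word count: 6


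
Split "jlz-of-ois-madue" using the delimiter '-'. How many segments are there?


Input string: 'jlz-of-ois-madue'
Delimiter: '-'
Split result: 'jlz', 'of', 'ois', 'madue'
Number of parts: 4


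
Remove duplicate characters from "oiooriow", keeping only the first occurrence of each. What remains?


Input: 'oiooriow'
Operation: keep first occurrence of each character
Scan: s[0]='o' new -> keep; s[1]='i' new -> keep; s[2]='o' seen -> skip; s[3]='o' seen -> skip; s[4]='r' new -> keep; s[5]='i' seen -> skip; s[6]='o' seen -> skip; s[7]='w' new -> keep
Result: oirw


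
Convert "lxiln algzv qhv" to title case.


Input string: 'lxiln algzv qhv'
Operation: capitalize first letter of each word
Word transformations: 'lxiln'->'Lxiln', 'algzv'->'Algzv', 'qhv'->'Qhv'
Result: Lxiln Algzv Qhv


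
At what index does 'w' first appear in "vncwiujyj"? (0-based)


Input string: 'vncwiujyj'
Target: 'w'
Scanning left to right: s[0]='v', s[1]='n', s[2]='c', s[3]='w'
First match at index: 3


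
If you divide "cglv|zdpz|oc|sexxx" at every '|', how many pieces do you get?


Input string: 'cglv|zdpz|oc|sexxx'
Delimiter: '|'
Split result: 'cglv', 'zdpz', 'oc', 'sexxx'
Number of parts: 4


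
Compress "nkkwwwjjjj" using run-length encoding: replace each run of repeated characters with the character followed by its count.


Input: 'nkkwwwjjjj'
Operation: identify consecutive runs
Runs: 'n' -> n1, 'kk' -> k2, 'www' -> w3, 'jjjj' -> j4
Encoded: n1k2w3j4


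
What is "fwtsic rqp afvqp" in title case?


Input string: 'fwtsic rqp afvqp'
Operation: capitalize first letter of each word
Word transformations: 'fwtsic'->'Fwtsic', 'rqp'->'Rqp', 'afvqp'->'Afvqp'
Result: Fwtsic Rqp Afvqp


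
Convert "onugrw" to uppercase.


Input string: 'onugrw'
Operation: convert each letter to uppercase
Mapping: 'o'->'O', 'n'->'N', 'u'->'U', 'g'->'G', 'r'->'R', 'w'->'W'
Result: ONUGRW


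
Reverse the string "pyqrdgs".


Input string: 'pyqrdgs'
Operation: reverse character order
Original order: 'p' -> 'y' -> 'q' -> 'r' -> 'd' -> 'g' -> 's'
Reversed order: 's' -> 'g' -> 'd' -> 'r' -> 'q' -> 'y' -> 'p'
Result: sgdrqyp


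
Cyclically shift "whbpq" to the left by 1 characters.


Input: 'whbpq', shift = 1
Operation: split at index 1 and swap parts
Front part s[0:1] = 'w'
Back part s[1:] = 'hbpq'
Rotated = back + front = 'hbpq' + 'w'
Result: hbpqw


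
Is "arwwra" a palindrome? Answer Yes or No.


Input string: 'arwwra'
Reversed: 'arwwra'
Compare pairs: s[0]='a' vs s[5]='a' (match), s[1]='r' vs s[4]='r' (match), s[2]='w' vs s[3]='w' (match)
Palindrome: Yes


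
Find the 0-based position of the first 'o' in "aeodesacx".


Input string: 'aeodesacx'
Target: 'o'
Scanning left to right: s[0]='a', s[1]='e', s[2]='o'
First match at index: 2


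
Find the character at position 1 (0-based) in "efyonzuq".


Input string: 'efyonzuq'
Operation: get character at index 1
Index mapping: s[0]='e', s[1]='f'
Result: 'f'


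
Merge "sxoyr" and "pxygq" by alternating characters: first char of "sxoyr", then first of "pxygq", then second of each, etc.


String 1: 'sxoyr'
String 2: 'pxygq'
Operation: alternate characters
Pairs: 's'+'p', 'x'+'x', 'o'+'y', 'y'+'g', 'r'+'q'
Result: spxxoyygrq


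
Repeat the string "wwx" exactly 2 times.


Input string: 'wwx'
Operation: repeat 2 times
Concatenation: 'wwx' + 'wwx'
Result: wwxwwx


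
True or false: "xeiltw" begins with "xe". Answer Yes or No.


Input string: 'xeiltw'
Prefix to check: 'xe'
First 2 characters of input: 'xe'
Match: True
Result: Yes


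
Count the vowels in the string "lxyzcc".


Input string: 'lxyzcc'
Operation: count vowels (a, e, i, o, u)
Scan: s[0]='l', s[1]='x', s[2]='y', s[3]='z', s[4]='c', s[5]='c'
Vowels found: 0
Result: 0


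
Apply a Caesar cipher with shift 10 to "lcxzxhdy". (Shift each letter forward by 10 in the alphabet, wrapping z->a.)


Input: 'lcxzxhdy', shift = 10
Operation: for each letter, (position + 10) mod 26
Mapping: 'l'(11+10=21)->'v', 'c'(2+10=12)->'m', 'x'(23+10=33, 33 mod 26=7)->'h', 'z'(25+10=35, 35 mod 26=9)->'j', 'x'(23+10=33, 33 mod 26=7)->'h', 'h'(7+10=17)->'r', 'd'(3+10=13)->'n', 'y'(24+10=34, 34 mod 26=8)->'i'
Result: vmhjhrni


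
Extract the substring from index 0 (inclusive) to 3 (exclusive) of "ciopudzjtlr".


Input string: 'ciopudzjtlr'
Operation: slice [0:3]
Extract characters: s[0]='c', s[1]='i', s[2]='o'
Result: cio


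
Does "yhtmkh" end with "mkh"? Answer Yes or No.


Input string: 'yhtmkh'
Suffix to check: 'mkh'
Last 3 characters of input: 'mkh'
Match: True
Result: Yes


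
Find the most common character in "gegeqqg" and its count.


Input: 'gegeqqg'
Operation: tally each character
Counts: 'e':2, 'g':3, 'q':2
Maximum: 'g' appears 3 times


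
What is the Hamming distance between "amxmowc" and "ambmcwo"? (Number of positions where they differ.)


String 1: 'amxmowc'
String 2: 'ambmcwo'
Compare each position: pos 0: 'a'=='a', pos 1: 'm'=='m', pos 2: 'x'!='b', pos 3: 'm'=='m', pos 4: 'o'!='c', pos 5: 'w'=='w', pos 6: 'c'!='o'
Differing positions: 3
Hamming distance: 3


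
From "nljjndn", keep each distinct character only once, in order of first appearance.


Input: 'nljjndn'
Operation: keep first occurrence of each character
Scan: s[0]='n' new -> keep; s[1]='l' new -> keep; s[2]='j' new -> keep; s[3]='j' seen -> skip; s[4]='n' seen -> skip; s[5]='d' new -> keep; s[6]='n' seen -> skip
Result: nljd


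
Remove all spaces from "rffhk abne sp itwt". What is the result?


Input string: 'rffhk abne sp itwt'
Operation: remove all spaces
Words: 'rffhk', 'abne', 'sp', 'itwt'
Join without spaces: rffhkabnespitwt


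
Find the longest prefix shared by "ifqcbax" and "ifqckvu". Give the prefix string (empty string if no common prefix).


String 1: 'ifqcbax'
String 2: 'ifqckvu'
Compare position by position:
pos 0: 'i' vs 'i' match
pos 1: 'f' vs 'f' match
pos 2: 'q' vs 'q' match
pos 3: 'c' vs 'c' match
pos 4: 'b' vs 'k' differ -> stop
Longest common prefix: "ifqc" (length 4)


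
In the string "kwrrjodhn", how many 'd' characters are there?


Input string: 'kwrrjodhn'
Target character: 'd'
Scan each position: s[6]='d'
Matches found at indices: 6
Total: 1


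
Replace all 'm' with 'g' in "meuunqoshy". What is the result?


Input string: 'meuunqoshy'
Operation: replace 'm' with 'g'
Positions of 'm': 0
After replacement: geuunqoshy


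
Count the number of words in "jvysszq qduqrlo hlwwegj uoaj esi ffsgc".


Input string: 'jvysszq qduqrlo hlwwegj uoaj esi ffsgc'
Operation: split by spaces
Words found: 'jvysszq', 'qduqrlo', 'hlwwegj', 'uoaj', 'esi', 'ffsgc'
Word count: 6


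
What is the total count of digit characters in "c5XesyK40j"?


Input string: 'c5XesyK40j'
Operation: count digit characters (0-9)
Scan: 'c', '5'(digit), 'X', 'e', 's', 'y', 'K', '4'(digit), '0'(digit), 'j'
Digits found: 3
Result: 3


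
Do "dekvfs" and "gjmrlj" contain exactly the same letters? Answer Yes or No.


String 1: 'dekvfs' -> sorted: 'defksv'
String 2: 'gjmrlj' -> sorted: 'gjjlmr'
Compare sorted forms: 'defksv' != 'gjjlmr'
Anagram: No


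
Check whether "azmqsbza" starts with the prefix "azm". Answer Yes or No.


Input string: 'azmqsbza'
Prefix to check: 'azm'
First 3 characters of input: 'azm'
Match: True
Result: Yes


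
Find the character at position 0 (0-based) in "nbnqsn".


Input string: 'nbnqsn'
Operation: get character at index 0
Index mapping: s[0]='n'
Result: 'n'


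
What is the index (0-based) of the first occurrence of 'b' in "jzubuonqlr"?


Input string: 'jzubuonqlr'
Target: 'b'
Scanning left to right: s[0]='j', s[1]='z', s[2]='u', s[3]='b'
First match at index: 3


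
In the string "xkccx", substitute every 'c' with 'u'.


Input string: 'xkccx'
Operation: replace 'c' with 'u'
Positions of 'c': 2, 3
After replacement: xkuux


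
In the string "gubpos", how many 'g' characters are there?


Input string: 'gubpos'
Target character: 'g'
Scan each position: s[0]='g'
Matches found at indices: 0
Total: 1


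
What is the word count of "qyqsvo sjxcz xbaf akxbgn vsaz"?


Input string: 'qyqsvo sjxcz xbaf akxbgn vsaz'
Operation: split by spaces
Words found: 'qyqsvo', 'sjxcz', 'xbaf', 'akxbgn', 'vsaz'
Word count: 5


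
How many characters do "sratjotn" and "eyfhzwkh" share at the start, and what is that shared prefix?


String 1: 'sratjotn'
String 2: 'eyfhzwkh'
Compare position by position:
pos 0: 's' vs 'e' differ -> stop
Longest common prefix: "" (length 0)


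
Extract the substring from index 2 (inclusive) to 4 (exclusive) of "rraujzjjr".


Input string: 'rraujzjjr'
Operation: slice [2:4]
Extract characters: s[2]='a', s[3]='u'
Result: au


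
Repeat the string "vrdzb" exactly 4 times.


Input string: 'vrdzb'
Operation: repeat 4 times
Concatenation: 'vrdzb' + 'vrdzb' + 'vrdzb' + 'vrdzb'
Result: vrdzbvrdzbvrdzbvrdzb


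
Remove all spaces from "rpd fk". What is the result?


Input string: 'rpd fk'
Operation: remove all spaces
Words: 'rpd', 'fk'
Join without spaces: rpdfk


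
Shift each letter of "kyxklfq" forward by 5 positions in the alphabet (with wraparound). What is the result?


Input: 'kyxklfq', shift = 5
Operation: for each letter, (position + 5) mod 26
Mapping: 'k'(10+5=15)->'p', 'y'(24+5=29, 29 mod 26=3)->'d', 'x'(23+5=28, 28 mod 26=2)->'c', 'k'(10+5=15)->'p', 'l'(11+5=16)->'q', 'f'(5+5=10)->'k', 'q'(16+5=21)->'v'
Result: pdcpqkv


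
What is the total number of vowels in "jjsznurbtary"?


Input string: 'jjsznurbtary'
Operation: count vowels (a, e, i, o, u)
Scan: s[0]='j', s[1]='j', s[2]='s', s[3]='z', s[4]='n', s[5]='u' (vowel), s[6]='r', s[7]='b', s[8]='t', s[9]='a' (vowel), s[10]='r', s[11]='y'
Vowels found: 2
Result: 2


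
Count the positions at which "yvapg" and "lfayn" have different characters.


String 1: 'yvapg'
String 2: 'lfayn'
Compare each position: pos 0: 'y'!='l', pos 1: 'v'!='f', pos 2: 'a'=='a', pos 3: 'p'!='y', pos 4: 'g'!='n'
Differing positions: 4
Hamming distance: 4
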